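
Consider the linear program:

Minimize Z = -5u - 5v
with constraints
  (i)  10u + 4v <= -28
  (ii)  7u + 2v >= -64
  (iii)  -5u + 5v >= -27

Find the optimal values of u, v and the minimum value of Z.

At the optimal vertex, 10u + 4v = -28 and 7u + 2v = -64.
Solving simultaneously gives u = -25, v = 111/2.

u = -25, v = 111/2, minimum Z = -305/2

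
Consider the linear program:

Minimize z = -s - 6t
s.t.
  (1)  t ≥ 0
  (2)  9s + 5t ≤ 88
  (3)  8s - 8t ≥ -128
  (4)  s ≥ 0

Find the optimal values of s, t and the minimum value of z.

Vertices and z = -s - 6t:
  (88/9, 0) → z = -88/9
  (0, 0) → z = 0
  (4/7, 116/7) → z = -100
  (0, 16) → z = -96

The binding constraints are 9s + 5t = 88 and 8s - 8t = -128.
Solving simultaneously gives s = 4/7, t = 116/7.

s = 4/7, t = 116/7, minimum z = -100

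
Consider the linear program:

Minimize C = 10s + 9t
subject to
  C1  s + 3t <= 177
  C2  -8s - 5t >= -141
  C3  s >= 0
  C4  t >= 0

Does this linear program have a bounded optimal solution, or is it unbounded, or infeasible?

bounded optimum

Extreme points and C = 10s + 9t:
  (0, 141/5) → C = 1269/5
  (141/8, 0) → C = 705/4
  (0, 0) → C = 0
The feasible region has finitely many vertices and no improving ray; the minimum is 0 at (0, 0).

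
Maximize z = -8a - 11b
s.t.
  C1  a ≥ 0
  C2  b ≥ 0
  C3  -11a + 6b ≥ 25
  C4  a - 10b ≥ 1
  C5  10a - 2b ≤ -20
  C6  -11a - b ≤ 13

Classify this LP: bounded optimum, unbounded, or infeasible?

infeasible

The boundaries a = 0 and 10a - 2b = -20 meet at (0, 10), but that point violates a - 10b ≥ 1. Every candidate vertex is excluded by some other constraint, so the feasible region is empty.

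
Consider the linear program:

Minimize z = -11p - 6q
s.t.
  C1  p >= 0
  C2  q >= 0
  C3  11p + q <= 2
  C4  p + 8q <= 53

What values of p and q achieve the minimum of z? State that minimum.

p = 0, q = 2, minimum z = -12

Corner points and z = -11p - 6q:
  (0, 0) → z = 0
  (0, 2) → z = -12
  (2/11, 0) → z = -2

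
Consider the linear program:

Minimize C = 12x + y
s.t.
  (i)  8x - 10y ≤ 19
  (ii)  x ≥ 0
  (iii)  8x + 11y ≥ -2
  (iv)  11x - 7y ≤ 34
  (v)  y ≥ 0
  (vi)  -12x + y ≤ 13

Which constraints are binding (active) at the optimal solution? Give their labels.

(ii) and (v)

Extreme points and C = 12x + y:
  (23/6, 7/6) → C = 283/6
  (19/8, 0) → C = 57/2
  (0, 0) → C = 0
  (0, 13) → C = 13
The feasible region is unbounded (it extends along (1, 12), (7, 11)), but C strictly increases along every unbounded feasible direction, so there is no improving ray and the minimum is attained at a vertex.

The minimum is at (0, 0). Substituting into each constraint, equality holds for (ii) and (v); the remaining constraints have slack.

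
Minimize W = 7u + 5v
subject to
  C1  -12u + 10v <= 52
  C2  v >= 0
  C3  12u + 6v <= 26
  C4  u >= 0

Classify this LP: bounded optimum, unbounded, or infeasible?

bounded optimum

Feasible corners and W = 7u + 5v:
  (13/6, 0) → W = 91/6
  (0, 0) → W = 0
  (0, 13/3) → W = 65/3
The feasible region has finitely many vertices and no improving ray; the minimum is 0 at (0, 0).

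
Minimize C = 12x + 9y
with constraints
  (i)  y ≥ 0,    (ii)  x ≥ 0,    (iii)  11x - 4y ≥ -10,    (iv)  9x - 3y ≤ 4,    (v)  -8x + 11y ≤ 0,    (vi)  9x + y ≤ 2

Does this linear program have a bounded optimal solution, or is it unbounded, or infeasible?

bounded optimum

Vertices and C = 12x + 9y:
  (0, 0) → C = 0
  (2/9, 0) → C = 8/3
  (22/107, 16/107) → C = 408/107
The feasible region has finitely many vertices and no improving ray; the minimum is 0 at (0, 0).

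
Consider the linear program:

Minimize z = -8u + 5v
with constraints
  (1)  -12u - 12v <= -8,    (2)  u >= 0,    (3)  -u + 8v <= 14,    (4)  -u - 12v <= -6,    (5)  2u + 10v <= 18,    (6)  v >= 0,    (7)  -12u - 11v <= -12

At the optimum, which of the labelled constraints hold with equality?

(5) and (6)

Extreme points and z = -8u + 5v:
  (0, 7/4) → z = 35/4
  (0, 12/11) → z = 60/11
  (2/13, 23/13) → z = 99/13
  (6, 0) → z = -48
  (78/133, 60/133) → z = -324/133
  (9, 0) → z = -72

The minimum is at (9, 0). Substituting into each constraint, equality holds for (5) and (6); the remaining constraints have slack.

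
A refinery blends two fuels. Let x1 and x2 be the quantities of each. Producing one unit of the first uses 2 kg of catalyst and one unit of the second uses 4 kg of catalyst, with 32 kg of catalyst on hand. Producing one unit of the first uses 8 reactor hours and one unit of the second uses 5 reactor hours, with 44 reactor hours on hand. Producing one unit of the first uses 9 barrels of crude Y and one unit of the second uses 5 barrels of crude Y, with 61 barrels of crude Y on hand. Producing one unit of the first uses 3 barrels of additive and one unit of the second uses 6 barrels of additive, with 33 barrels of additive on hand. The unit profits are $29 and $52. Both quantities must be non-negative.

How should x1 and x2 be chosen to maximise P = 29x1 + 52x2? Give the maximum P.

x1 = 3, x2 = 4, maximum P = 295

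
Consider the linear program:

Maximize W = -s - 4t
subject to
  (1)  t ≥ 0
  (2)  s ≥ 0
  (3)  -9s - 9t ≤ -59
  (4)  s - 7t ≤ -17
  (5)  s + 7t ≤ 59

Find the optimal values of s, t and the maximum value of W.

Vertices and W = -s - 4t:
  (0, 59/9) → W = -236/9
  (0, 59/7) → W = -236/7
  (65/18, 53/18) → W = -277/18
  (21, 38/7) → W = -299/7

The optimum lies where -9s - 9t = -59 and s - 7t = -17.
Solving simultaneously gives s = 65/18, t = 53/18.

s = 65/18, t = 53/18, maximum W = -277/18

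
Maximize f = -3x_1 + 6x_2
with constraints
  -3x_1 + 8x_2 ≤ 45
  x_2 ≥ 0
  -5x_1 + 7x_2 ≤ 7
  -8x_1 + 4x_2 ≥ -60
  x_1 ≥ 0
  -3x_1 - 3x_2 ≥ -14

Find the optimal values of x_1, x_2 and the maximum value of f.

Feasible corners and f = -3x_1 + 6x_2:
  (0, 0) → f = 0
  (14/3, 0) → f = -14
  (0, 1) → f = 6
  (77/36, 91/36) → f = 35/4

x_1 = 77/36, x_2 = 91/36, maximum f = 35/4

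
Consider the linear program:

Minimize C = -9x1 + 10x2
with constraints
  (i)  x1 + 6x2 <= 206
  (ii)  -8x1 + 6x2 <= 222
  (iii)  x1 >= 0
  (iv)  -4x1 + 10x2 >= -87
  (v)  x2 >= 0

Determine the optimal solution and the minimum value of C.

Vertices and C = -9x1 + 10x2:
  (0, 103/3) → C = 1030/3
  (1291/17, 737/34) → C = -7934/17
  (0, 0) → C = 0
  (87/4, 0) → C = -783/4

x1 = 1291/17, x2 = 737/34, minimum C = -7934/17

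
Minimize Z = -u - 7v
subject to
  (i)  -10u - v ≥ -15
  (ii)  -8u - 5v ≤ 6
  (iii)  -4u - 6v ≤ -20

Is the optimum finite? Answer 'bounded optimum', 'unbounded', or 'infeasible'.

unbounded

From the feasible point (5/4, 5/2), moving in the direction (-1, 10) keeps every constraint satisfied while Z decreases without bound.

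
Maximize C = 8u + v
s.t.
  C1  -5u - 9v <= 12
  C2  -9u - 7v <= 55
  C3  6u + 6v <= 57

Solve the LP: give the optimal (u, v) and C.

u = 195/8, v = -119/8, maximum C = 1441/8

Corner points and C = 8u + v:
  (-411/46, 167/46) → C = -3121/46
  (195/8, -119/8) → C = 1441/8
  (-243/4, 281/4) → C = -1663/4

The optimum lies where -5u - 9v = 12 and 6u + 6v = 57.
Solving simultaneously gives u = 195/8, v = -119/8.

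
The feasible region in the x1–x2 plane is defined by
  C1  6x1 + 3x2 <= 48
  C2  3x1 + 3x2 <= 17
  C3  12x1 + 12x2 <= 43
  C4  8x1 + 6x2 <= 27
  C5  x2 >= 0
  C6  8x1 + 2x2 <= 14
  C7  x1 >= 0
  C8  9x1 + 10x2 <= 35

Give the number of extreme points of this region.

5

Pairwise boundary intersections that survive every other constraint:
  (41/36, 22/9)
  (5/6, 11/4)
  (7/4, 0)
  (0, 0)
  (0, 7/2)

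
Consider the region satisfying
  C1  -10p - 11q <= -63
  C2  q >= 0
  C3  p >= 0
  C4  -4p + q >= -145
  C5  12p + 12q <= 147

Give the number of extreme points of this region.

4

The feasible vertices (each the meet of two boundaries and inside every other half-plane) are:
  (63/10, 0)
  (0, 63/11)
  (49/4, 0)
  (0, 49/4)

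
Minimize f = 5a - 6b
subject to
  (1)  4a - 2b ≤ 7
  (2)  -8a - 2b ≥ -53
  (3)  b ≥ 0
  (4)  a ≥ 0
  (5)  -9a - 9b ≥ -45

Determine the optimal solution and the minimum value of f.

a = 0, b = 5, minimum f = -30

Extreme points and f = 5a - 6b:
  (7/4, 0) → f = 35/4
  (17/6, 13/6) → f = 7/6
  (0, 0) → f = 0
  (0, 5) → f = -30

The binding constraints are a = 0 and -9a - 9b = -45.
Solving simultaneously gives a = 0, b = 5.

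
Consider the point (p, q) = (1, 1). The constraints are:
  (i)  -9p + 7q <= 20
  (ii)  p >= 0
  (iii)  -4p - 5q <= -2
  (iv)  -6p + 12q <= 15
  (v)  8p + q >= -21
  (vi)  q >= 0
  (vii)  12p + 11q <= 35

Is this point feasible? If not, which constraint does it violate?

(i): -2 ≤ 20 ✓
(ii): 1 ≥ 0 ✓
(iii): -9 ≤ -2 ✓
(iv): 6 ≤ 15 ✓
(v): 9 ≥ -21 ✓
(vi): 1 ≥ 0 ✓
(vii): 23 ≤ 35 ✓

feasible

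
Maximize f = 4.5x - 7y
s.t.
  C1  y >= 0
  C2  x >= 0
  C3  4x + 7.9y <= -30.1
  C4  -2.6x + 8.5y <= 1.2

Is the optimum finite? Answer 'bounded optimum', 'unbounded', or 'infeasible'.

The boundaries y = 0 and x = 0 meet at (0, 0), but that point violates 4x + 7.9y ≤ -30.1. Every candidate vertex is excluded by some other constraint, so the feasible region is empty.

infeasible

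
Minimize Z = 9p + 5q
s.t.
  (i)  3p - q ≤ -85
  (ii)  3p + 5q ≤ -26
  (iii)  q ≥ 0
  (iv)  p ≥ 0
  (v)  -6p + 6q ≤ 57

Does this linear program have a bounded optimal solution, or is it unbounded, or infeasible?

The boundaries p = 0 and -6p + 6q = 57 meet at (0, 19/2), but that point violates 3p - q ≤ -85. Every candidate vertex is excluded by some other constraint, so the feasible region is empty.

infeasible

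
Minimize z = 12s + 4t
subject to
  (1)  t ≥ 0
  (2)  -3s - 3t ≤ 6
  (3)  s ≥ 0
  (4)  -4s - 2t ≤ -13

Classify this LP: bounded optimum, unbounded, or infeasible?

Corner points and z = 12s + 4t:
  (13/4, 0) → z = 39
  (0, 13/2) → z = 26
The feasible region has finitely many vertices and no improving ray; the minimum is 26 at (0, 13/2).

bounded optimum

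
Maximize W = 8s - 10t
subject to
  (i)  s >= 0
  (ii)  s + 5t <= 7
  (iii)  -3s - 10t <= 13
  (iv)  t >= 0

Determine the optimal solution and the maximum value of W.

s = 7, t = 0, maximum W = 56

The optimum lies where s + 5t = 7 and t = 0.
Solving simultaneously gives s = 7, t = 0.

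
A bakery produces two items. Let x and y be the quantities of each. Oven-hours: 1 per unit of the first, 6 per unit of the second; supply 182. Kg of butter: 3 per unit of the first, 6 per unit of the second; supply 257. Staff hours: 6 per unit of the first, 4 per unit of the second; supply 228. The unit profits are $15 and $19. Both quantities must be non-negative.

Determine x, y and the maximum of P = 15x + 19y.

x = 20, y = 27, maximum P = 813

Corner points and P = 15x + 19y:
  (0, 0) → P = 0
  (0, 91/3) → P = 1729/3
  (38, 0) → P = 570
  (20, 27) → P = 813

The optimum lies where x + 6y = 182 and 6x + 4y = 228.
Solving simultaneously gives x = 20, y = 27.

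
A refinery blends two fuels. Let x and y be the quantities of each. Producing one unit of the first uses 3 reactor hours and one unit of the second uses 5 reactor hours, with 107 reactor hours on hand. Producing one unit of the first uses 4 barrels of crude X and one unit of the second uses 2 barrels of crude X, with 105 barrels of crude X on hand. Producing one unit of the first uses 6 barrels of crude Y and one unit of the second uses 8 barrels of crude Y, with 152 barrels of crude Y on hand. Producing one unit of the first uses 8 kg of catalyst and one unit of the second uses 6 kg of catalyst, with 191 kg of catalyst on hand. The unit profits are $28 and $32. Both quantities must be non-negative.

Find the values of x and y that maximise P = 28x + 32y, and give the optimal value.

x = 22, y = 5/2, maximum P = 696

Corner points and P = 28x + 32y:
  (0, 0) → P = 0
  (0, 19) → P = 608
  (191/8, 0) → P = 1337/2
  (22, 5/2) → P = 696

The binding constraints are 6x + 8y = 152 and 8x + 6y = 191.
Solving simultaneously gives x = 22, y = 5/2.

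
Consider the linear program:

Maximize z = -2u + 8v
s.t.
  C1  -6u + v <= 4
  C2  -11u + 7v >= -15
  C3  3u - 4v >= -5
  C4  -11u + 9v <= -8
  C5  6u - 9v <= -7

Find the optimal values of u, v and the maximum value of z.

Feasible corners and z = -2u + 8v:
  (79/22, 7/2) → z = 229/11
  (184/57, 167/57) → z = 968/57
  (3, 25/9) → z = 146/9

At the optimal vertex, -11u + 7v = -15 and -11u + 9v = -8.
Solving simultaneously gives u = 79/22, v = 7/2.

u = 79/22, v = 7/2, maximum z = 229/11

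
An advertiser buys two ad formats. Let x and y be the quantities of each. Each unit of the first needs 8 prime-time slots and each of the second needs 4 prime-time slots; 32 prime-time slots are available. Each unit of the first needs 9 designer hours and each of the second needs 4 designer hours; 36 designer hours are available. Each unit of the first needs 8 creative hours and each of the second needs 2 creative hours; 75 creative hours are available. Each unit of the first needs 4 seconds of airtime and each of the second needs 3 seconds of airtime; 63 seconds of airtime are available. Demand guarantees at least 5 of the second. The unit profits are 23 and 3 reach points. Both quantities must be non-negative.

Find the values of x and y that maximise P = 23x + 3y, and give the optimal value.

x = 3/2, y = 5, maximum P = 99/2

Vertices and P = 23x + 3y:
  (0, 8) → P = 24
  (0, 5) → P = 15
  (3/2, 5) → P = 99/2

The optimum lies where 8x + 4y = 32 and y = 5.
Solving simultaneously gives x = 3/2, y = 5.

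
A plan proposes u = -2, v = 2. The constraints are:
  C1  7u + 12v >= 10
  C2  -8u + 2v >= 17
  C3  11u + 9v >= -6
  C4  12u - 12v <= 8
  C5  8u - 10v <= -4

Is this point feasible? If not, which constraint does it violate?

feasible

C1: 10 ≥ 10 ✓
C2: 20 ≥ 17 ✓
C3: -4 ≥ -6 ✓
C4: -48 ≤ 8 ✓
C5: -36 ≤ -4 ✓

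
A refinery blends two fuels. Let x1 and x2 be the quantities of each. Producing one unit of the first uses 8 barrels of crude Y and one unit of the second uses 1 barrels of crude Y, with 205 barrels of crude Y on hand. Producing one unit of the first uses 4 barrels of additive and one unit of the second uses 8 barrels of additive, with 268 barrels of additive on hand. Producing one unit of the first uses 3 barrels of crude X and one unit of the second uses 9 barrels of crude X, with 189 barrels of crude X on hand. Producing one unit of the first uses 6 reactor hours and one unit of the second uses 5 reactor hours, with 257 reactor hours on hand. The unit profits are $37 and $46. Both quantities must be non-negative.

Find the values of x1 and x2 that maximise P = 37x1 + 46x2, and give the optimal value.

x1 = 24, x2 = 13, maximum P = 1486

Corner points and P = 37x1 + 46x2:
  (0, 0) → P = 0
  (0, 21) → P = 966
  (205/8, 0) → P = 7585/8
  (24, 13) → P = 1486

The binding constraints are 8x1 + x2 = 205 and 3x1 + 9x2 = 189.
Solving simultaneously gives x1 = 24, x2 = 13.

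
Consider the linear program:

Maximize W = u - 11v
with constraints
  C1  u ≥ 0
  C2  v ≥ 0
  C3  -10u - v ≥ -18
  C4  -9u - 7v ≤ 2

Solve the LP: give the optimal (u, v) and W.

u = 9/5, v = 0, maximum W = 9/5

Feasible corners and W = u - 11v:
  (0, 0) → W = 0
  (0, 18) → W = -198
  (9/5, 0) → W = 9/5

The optimum lies where v = 0 and -10u - v = -18.
Solving simultaneously gives u = 9/5, v = 0.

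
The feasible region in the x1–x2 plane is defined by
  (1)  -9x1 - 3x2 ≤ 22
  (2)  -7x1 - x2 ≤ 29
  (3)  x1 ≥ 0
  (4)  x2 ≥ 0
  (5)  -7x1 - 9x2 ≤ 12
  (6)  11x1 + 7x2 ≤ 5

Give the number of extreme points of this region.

3

The feasible vertices (each the meet of two boundaries and inside every other half-plane) are:
  (0, 0)
  (0, 5/7)
  (5/11, 0)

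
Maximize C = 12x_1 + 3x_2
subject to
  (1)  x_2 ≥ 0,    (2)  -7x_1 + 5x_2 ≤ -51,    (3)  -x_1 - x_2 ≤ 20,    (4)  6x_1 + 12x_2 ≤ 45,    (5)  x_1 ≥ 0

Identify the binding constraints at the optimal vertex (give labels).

Extreme points and C = 12x_1 + 3x_2:
  (51/7, 0) → C = 612/7
  (15/2, 0) → C = 90
  (279/38, 3/38) → C = 3357/38

The maximum is at (15/2, 0). Substituting into each constraint, equality holds for (1) and (4); the remaining constraints have slack.

(1) and (4)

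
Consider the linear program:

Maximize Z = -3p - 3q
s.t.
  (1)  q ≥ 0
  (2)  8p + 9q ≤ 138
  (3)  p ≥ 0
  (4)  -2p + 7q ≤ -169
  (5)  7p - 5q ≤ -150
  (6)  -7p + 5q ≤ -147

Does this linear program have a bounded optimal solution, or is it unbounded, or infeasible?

infeasible

Constraints 7p - 5q ≤ -150 and -7p + 5q ≤ -147 have parallel boundaries but demand opposite sides — no point can satisfy both, so the region is empty.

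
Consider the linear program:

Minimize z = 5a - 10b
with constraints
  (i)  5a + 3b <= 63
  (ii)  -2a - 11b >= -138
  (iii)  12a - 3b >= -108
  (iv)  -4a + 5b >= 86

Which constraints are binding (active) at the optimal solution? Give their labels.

Corner points and z = 5a - 10b:
  (-129/23, 312/23) → z = -3765/23
  (-128/27, 362/27) → z = -1420/9
  (-47/8, 25/2) → z = -1235/8

The minimum is at (-129/23, 312/23). Substituting into each constraint, equality holds for (ii) and (iii); the remaining constraints have slack.

(ii) and (iii)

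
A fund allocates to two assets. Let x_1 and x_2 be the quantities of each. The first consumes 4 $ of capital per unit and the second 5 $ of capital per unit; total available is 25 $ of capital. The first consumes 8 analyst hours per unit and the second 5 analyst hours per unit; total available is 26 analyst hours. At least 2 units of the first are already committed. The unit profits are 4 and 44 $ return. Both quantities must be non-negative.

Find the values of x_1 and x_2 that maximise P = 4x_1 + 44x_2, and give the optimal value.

Corner points and P = 4x_1 + 44x_2:
  (13/4, 0) → P = 13
  (2, 0) → P = 8
  (2, 2) → P = 96

The binding constraints are 8x_1 + 5x_2 = 26 and x_1 = 2.
Solving simultaneously gives x_1 = 2, x_2 = 2.

x_1 = 2, x_2 = 2, maximum P = 96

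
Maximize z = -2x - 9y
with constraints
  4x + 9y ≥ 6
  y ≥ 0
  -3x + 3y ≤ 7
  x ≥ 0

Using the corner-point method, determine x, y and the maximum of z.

x = 3/2, y = 0, maximum z = -3

Extreme points and z = -2x - 9y:
  (3/2, 0) → z = -3
  (0, 2/3) → z = -6
  (0, 7/3) → z = -21
The feasible region is unbounded (it extends along (1, 1), (1, 0)), but z strictly decreases along every unbounded feasible direction, so there is no improving ray and the maximum is attained at a vertex.

The optimum lies where 4x + 9y = 6 and y = 0.
Solving simultaneously gives x = 3/2, y = 0.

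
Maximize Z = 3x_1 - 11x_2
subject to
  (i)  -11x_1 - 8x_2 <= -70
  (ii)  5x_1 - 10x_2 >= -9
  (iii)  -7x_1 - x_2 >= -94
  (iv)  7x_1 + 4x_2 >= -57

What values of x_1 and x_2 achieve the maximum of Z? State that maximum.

Corner points and Z = 3x_1 - 11x_2:
  (314/75, 449/150) → Z = -611/30
  (682/45, -544/45) → Z = 1606/9
  (931/75, 533/75) → Z = -614/15

At the optimal vertex, -11x_1 - 8x_2 = -70 and -7x_1 - x_2 = -94.
Solving simultaneously gives x_1 = 682/45, x_2 = -544/45.

x_1 = 682/45, x_2 = -544/45, maximum Z = 1606/9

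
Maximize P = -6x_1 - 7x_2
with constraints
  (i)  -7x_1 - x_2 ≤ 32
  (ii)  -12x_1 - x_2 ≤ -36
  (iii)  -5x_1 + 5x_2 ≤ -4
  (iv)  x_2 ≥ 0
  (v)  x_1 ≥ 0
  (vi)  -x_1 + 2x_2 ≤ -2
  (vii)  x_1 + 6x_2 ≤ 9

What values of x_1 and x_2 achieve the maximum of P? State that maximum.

x_1 = 3, x_2 = 0, maximum P = -18

Corner points and P = -6x_1 - 7x_2:
  (3, 0) → P = -18
  (74/25, 12/25) → P = -528/25
  (9, 0) → P = -54
  (15/4, 7/8) → P = -229/8

At the optimal vertex, -12x_1 - x_2 = -36 and x_2 = 0.
Solving simultaneously gives x_1 = 3, x_2 = 0.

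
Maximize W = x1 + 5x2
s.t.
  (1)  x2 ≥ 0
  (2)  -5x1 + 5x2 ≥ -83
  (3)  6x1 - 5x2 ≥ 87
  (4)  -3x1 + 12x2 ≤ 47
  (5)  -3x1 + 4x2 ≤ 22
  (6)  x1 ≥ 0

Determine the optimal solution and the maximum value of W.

x1 = 1231/45, x2 = 484/45, maximum W = 1217/15

Extreme points and W = x1 + 5x2:
  (83/5, 0) → W = 83/5
  (29/2, 0) → W = 29/2
  (1231/45, 484/45) → W = 1217/15
  (1279/57, 181/19) → W = 3994/57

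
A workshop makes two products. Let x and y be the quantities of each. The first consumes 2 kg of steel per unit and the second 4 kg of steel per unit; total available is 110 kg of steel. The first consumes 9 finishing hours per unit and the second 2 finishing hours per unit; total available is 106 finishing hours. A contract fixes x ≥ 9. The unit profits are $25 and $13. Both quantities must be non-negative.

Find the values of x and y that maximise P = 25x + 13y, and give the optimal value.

Extreme points and P = 25x + 13y:
  (106/9, 0) → P = 2650/9
  (9, 0) → P = 225
  (9, 25/2) → P = 775/2

The optimum lies where 9x + 2y = 106 and x = 9.
Solving simultaneously gives x = 9, y = 25/2.

x = 9, y = 25/2, maximum P = 775/2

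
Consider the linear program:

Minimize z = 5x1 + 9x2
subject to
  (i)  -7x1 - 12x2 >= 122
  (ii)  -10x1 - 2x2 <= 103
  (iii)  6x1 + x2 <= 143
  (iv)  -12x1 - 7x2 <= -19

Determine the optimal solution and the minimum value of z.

Corner points and z = 5x1 + 9x2:
  (1838/65, -1733/65) → z = -6407/65
  (1082/95, -1597/95) → z = -8963/95
  (491/15, -267/5) → z = -4754/15

x1 = 491/15, x2 = -267/5, minimum z = -4754/15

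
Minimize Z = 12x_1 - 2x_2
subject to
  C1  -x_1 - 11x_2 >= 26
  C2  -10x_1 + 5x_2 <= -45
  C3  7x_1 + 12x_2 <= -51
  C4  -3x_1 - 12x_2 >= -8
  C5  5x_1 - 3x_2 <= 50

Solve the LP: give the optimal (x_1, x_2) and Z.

Extreme points and Z = 12x_1 - 2x_2:
  (57/31, -165/31) → Z = 1014/31
  (-23, -55) → Z = -166
  (149/27, -605/81) → Z = 6574/81

x_1 = -23, x_2 = -55, minimum Z = -166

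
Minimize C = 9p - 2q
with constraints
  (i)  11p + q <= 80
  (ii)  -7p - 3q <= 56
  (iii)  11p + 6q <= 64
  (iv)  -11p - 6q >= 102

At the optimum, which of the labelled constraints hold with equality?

(ii) and (iv)

Corner points and C = 9p - 2q:
  (148/13, -588/13) → C = 2508/13
  (582/55, -182/5) → C = 9242/55
  (-10/3, -98/9) → C = -74/9

The minimum is at (-10/3, -98/9). Substituting into each constraint, equality holds for (ii) and (iv); the remaining constraints have slack.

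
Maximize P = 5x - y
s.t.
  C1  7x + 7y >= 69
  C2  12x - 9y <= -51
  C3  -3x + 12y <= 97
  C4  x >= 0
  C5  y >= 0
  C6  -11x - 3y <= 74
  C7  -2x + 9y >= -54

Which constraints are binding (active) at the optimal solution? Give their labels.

Corner points and P = 5x - y:
  (88/49, 395/49) → P = 45/49
  (149/105, 886/105) → P = -47/35
  (29/13, 337/39) → P = 98/39

The maximum is at (29/13, 337/39). Substituting into each constraint, equality holds for C2 and C3; the remaining constraints have slack.

C2 and C3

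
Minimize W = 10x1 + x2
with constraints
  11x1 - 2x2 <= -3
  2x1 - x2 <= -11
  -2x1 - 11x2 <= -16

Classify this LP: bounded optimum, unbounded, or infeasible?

From the feasible point (19/7, 115/7), moving in the direction (-11, 2) keeps every constraint satisfied while W decreases without bound.

unbounded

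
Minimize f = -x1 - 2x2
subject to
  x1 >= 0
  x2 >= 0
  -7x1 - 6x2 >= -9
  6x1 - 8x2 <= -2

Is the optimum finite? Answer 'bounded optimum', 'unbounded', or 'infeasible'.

Vertices and f = -x1 - 2x2:
  (0, 3/2) → f = -3
  (0, 1/4) → f = -1/2
  (15/23, 17/23) → f = -49/23
The feasible region has finitely many vertices and no improving ray; the minimum is -3 at (0, 3/2).

bounded optimum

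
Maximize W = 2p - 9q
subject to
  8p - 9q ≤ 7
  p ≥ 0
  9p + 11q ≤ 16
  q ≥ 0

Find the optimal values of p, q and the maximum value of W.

Feasible corners and W = 2p - 9q:
  (17/13, 5/13) → W = -11/13
  (7/8, 0) → W = 7/4
  (0, 16/11) → W = -144/11
  (0, 0) → W = 0

p = 7/8, q = 0, maximum W = 7/4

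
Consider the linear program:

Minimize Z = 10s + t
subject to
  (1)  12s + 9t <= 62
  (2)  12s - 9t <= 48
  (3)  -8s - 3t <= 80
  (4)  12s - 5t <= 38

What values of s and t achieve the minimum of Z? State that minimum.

s = -151/6, t = 364/9, minimum Z = -1901/9

Extreme points and Z = 10s + t:
  (-151/6, 364/9) → Z = -1901/9
  (163/42, 12/7) → Z = 851/21
  (-16/3, -112/9) → Z = -592/9
  (17/8, -5/2) → Z = 75/4

The binding constraints are 12s + 9t = 62 and -8s - 3t = 80.
Solving simultaneously gives s = -151/6, t = 364/9.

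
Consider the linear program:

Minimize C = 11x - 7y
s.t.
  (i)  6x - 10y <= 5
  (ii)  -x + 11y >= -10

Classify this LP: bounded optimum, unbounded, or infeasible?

unbounded

From the feasible point (-45/56, -55/56), moving in the direction (-11, -1) keeps every constraint satisfied while C decreases without bound.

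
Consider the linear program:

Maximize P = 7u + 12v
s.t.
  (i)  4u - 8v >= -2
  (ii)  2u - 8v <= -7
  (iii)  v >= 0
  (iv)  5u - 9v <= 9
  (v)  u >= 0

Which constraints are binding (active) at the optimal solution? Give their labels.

Feasible corners and P = 7u + 12v:
  (5/2, 3/2) → P = 71/2
  (45/2, 23/2) → P = 591/2
  (135/22, 53/22) → P = 1581/22

The maximum is at (45/2, 23/2). Substituting into each constraint, equality holds for (i) and (iv); the remaining constraints have slack.

(i) and (iv)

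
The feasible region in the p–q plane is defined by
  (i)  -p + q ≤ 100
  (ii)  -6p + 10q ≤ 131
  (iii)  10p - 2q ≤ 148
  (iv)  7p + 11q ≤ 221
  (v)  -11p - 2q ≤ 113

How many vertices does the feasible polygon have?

4

Pairwise boundary intersections that survive every other constraint:
  (769/136, 2243/136)
  (-696/61, 763/122)
  (1035/62, 587/62)
  (5/3, -197/3)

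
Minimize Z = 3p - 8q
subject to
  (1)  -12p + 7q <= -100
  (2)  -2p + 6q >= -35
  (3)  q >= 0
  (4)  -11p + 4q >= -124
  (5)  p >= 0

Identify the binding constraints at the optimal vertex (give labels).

(1) and (4)

Vertices and Z = 3p - 8q:
  (25/3, 0) → Z = 25
  (468/29, 388/29) → Z = -1700/29
  (124/11, 0) → Z = 372/11

The minimum is at (468/29, 388/29). Substituting into each constraint, equality holds for (1) and (4); the remaining constraints have slack.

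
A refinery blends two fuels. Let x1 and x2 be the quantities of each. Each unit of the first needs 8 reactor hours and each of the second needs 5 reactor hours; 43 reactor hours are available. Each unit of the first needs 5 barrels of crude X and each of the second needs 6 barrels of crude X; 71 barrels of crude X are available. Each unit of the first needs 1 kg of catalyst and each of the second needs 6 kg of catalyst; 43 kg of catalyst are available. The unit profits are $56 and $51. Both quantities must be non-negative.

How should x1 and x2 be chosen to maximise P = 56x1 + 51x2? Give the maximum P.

x1 = 1, x2 = 7, maximum P = 413

Feasible corners and P = 56x1 + 51x2:
  (0, 0) → P = 0
  (0, 43/6) → P = 731/2
  (43/8, 0) → P = 301
  (1, 7) → P = 413

The optimum lies where 8x1 + 5x2 = 43 and x1 + 6x2 = 43.
Solving simultaneously gives x1 = 1, x2 = 7.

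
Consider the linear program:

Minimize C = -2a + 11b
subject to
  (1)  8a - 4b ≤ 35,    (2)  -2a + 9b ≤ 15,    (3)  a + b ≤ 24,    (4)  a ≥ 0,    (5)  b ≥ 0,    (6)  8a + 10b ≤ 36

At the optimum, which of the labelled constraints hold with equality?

(1) and (5)

Vertices and C = -2a + 11b:
  (35/8, 0) → C = -35/4
  (247/56, 1/14) → C = -225/28
  (0, 5/3) → C = 55/3
  (87/46, 48/23) → C = 441/23
  (0, 0) → C = 0

The minimum is at (35/8, 0). Substituting into each constraint, equality holds for (1) and (5); the remaining constraints have slack.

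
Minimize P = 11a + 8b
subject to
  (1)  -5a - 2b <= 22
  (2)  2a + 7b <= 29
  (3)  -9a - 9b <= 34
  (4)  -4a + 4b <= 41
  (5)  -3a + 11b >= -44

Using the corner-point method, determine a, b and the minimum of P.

a = -130/27, b = 28/27, minimum P = -134/3

The binding constraints are -5a - 2b = 22 and -9a - 9b = 34.
Solving simultaneously gives a = -130/27, b = 28/27.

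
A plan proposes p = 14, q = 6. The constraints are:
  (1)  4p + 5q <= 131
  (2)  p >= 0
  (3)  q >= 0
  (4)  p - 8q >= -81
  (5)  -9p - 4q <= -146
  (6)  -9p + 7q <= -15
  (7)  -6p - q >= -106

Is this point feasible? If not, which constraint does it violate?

(1): 86 ≤ 131 ✓
(2): 14 ≥ 0 ✓
(3): 6 ≥ 0 ✓
(4): -34 ≥ -81 ✓
(5): -150 ≤ -146 ✓
(6): -84 ≤ -15 ✓
(7): -90 ≥ -106 ✓

feasible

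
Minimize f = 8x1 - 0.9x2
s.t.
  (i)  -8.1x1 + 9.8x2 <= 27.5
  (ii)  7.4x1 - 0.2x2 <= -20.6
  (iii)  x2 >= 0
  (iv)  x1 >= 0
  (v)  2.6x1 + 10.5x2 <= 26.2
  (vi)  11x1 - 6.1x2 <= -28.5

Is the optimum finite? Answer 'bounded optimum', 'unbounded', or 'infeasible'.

The boundaries -8.1x1 + 9.8x2 = 27.5 and 7.4x1 - 0.2x2 = -20.6 meet at (-9819/3545, 1832/3545), but that point violates x1 ≥ 0. Every candidate vertex is excluded by some other constraint, so the feasible region is empty.

infeasible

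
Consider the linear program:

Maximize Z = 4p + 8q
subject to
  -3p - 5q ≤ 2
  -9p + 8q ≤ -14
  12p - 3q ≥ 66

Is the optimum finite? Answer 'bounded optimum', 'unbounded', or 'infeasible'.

unbounded

From the feasible point (108/23, -74/23), moving in the direction (8, 9) keeps every constraint satisfied while Z increases without bound.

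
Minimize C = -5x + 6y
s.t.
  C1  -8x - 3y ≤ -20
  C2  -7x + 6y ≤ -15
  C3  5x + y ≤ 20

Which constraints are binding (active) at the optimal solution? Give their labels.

C1 and C3

Extreme points and C = -5x + 6y:
  (55/23, 20/69) → C = -235/23
  (40/7, -60/7) → C = -80
  (135/37, 65/37) → C = -285/37

The minimum is at (40/7, -60/7). Substituting into each constraint, equality holds for C1 and C3; the remaining constraints have slack.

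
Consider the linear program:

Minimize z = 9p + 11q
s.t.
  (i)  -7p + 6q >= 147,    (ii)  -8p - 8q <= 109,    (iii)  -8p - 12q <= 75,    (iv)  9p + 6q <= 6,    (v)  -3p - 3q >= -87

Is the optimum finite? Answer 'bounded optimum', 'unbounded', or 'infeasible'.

Feasible corners and z = 9p + 11q:
  (-369/22, 217/44) → z = -4255/44
  (-141/16, 455/32) → z = 2467/32
  (-177/8, 17/2) → z = -845/8
  (-56, 85) → z = 431
The feasible region has finitely many vertices and no improving ray; the minimum is -845/8 at (-177/8, 17/2).

bounded optimum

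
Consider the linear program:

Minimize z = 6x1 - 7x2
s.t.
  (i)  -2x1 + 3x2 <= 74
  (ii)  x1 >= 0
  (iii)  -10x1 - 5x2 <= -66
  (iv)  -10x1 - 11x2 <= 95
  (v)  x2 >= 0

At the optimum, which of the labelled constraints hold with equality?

Feasible corners and z = 6x1 - 7x2:
  (0, 74/3) → z = -518/3
  (0, 66/5) → z = -462/5
  (33/5, 0) → z = 198/5
The feasible region is unbounded (it extends along (1, 0), (3, 2)), but z strictly increases along every unbounded feasible direction, so there is no improving ray and the minimum is attained at a vertex.

The minimum is at (0, 74/3). Substituting into each constraint, equality holds for (i) and (ii); the remaining constraints have slack.

(i) and (ii)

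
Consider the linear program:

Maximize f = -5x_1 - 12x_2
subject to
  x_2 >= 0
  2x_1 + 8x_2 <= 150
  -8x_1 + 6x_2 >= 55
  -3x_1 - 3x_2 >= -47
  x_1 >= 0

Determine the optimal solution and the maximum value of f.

Corner points and f = -5x_1 - 12x_2:
  (39/14, 541/42) → f = -337/2
  (0, 55/6) → f = -110
  (0, 47/3) → f = -188

x_1 = 0, x_2 = 55/6, maximum f = -110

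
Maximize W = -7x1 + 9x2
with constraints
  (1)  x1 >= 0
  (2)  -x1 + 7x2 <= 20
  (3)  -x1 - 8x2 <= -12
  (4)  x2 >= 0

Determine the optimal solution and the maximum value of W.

x1 = 0, x2 = 20/7, maximum W = 180/7

Vertices and W = -7x1 + 9x2:
  (0, 20/7) → W = 180/7
  (0, 3/2) → W = 27/2
  (12, 0) → W = -84
The feasible region is unbounded (it extends along (7, 1), (1, 0)), but W strictly decreases along every unbounded feasible direction, so there is no improving ray and the maximum is attained at a vertex.

The optimum lies where x1 = 0 and -x1 + 7x2 = 20.
Solving simultaneously gives x1 = 0, x2 = 20/7.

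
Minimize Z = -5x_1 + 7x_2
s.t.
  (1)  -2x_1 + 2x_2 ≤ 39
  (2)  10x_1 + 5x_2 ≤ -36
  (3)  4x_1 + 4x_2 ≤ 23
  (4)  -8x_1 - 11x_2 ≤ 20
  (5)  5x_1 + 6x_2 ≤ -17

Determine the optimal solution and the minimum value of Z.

Vertices and Z = -5x_1 + 7x_2:
  (-469/38, 136/19) → Z = 4249/38
  (-134/11, 161/22) → Z = 2467/22
  (-67/7, 36/7) → Z = 587/7

The optimum lies where -8x_1 - 11x_2 = 20 and 5x_1 + 6x_2 = -17.
Solving simultaneously gives x_1 = -67/7, x_2 = 36/7.

x_1 = -67/7, x_2 = 36/7, minimum Z = 587/7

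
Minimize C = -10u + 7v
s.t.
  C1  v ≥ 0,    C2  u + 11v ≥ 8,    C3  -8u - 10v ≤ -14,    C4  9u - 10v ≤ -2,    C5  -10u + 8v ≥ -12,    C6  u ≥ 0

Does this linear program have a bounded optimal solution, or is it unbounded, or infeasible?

unbounded

From the feasible point (12/17, 71/85), moving in the direction (8, 10) keeps every constraint satisfied while C decreases without bound.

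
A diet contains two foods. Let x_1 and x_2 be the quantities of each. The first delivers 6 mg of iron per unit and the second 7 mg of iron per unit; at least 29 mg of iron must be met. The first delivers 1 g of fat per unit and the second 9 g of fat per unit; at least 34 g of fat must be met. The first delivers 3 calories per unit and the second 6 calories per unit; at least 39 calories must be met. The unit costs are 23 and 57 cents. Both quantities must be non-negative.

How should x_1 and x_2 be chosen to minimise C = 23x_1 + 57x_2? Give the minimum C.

x_1 = 7, x_2 = 3, minimum C = 332

Vertices and C = 23x_1 + 57x_2:
  (0, 13/2) → C = 741/2
  (34, 0) → C = 782
  (7, 3) → C = 332
The feasible region is unbounded (it extends along (0, 1), (1, 0)), but C strictly increases along every unbounded feasible direction, so there is no improving ray and the minimum is attained at a vertex.

The optimum lies where x_1 + 9x_2 = 34 and 3x_1 + 6x_2 = 39.
Solving simultaneously gives x_1 = 7, x_2 = 3.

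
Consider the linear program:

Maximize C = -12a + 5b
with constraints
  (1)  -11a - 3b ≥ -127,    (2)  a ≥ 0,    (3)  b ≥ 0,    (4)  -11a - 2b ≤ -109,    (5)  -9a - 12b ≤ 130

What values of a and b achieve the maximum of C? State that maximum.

a = 73/11, b = 18, maximum C = 114/11

Feasible corners and C = -12a + 5b:
  (127/11, 0) → C = -1524/11
  (73/11, 18) → C = 114/11
  (109/11, 0) → C = -1308/11

The optimum lies where -11a - 3b = -127 and -11a - 2b = -109.
Solving simultaneously gives a = 73/11, b = 18.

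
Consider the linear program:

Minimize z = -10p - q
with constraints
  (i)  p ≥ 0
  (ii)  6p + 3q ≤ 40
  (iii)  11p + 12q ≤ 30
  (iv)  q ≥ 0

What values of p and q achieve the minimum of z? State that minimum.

p = 30/11, q = 0, minimum z = -300/11

Corner points and z = -10p - q:
  (0, 5/2) → z = -5/2
  (0, 0) → z = 0
  (30/11, 0) → z = -300/11

The optimum lies where 11p + 12q = 30 and q = 0.
Solving simultaneously gives p = 30/11, q = 0.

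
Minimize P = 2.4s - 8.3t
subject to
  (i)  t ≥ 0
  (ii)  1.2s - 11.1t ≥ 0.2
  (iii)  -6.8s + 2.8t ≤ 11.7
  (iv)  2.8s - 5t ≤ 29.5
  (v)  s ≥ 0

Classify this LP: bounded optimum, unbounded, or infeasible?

Vertices and P = 2.4s - 8.3t:
  (1/6, 0) → P = 0.4
  (295/28, 0) → P = 177/7
  (32645/2508, 871/627) → P = 123577/6270
The feasible region has finitely many vertices and no improving ray; the minimum is 0.4 at (1/6, 0).

bounded optimum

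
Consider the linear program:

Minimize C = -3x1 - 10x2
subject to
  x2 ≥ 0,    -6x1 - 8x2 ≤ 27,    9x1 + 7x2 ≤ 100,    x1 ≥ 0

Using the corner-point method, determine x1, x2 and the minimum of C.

At the optimal vertex, 9x1 + 7x2 = 100 and x1 = 0.
Solving simultaneously gives x1 = 0, x2 = 100/7.

x1 = 0, x2 = 100/7, minimum C = -1000/7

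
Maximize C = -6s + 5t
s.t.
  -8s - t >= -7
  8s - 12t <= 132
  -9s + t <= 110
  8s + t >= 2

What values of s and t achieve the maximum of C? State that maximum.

Corner points and C = -6s + 5t:
  (27/13, -125/13) → C = -787/13
  (-103/17, 943/17) → C = 5333/17
  (3/2, -10) → C = -59
  (-108/17, 898/17) → C = 5138/17

The optimum lies where -8s - t = -7 and -9s + t = 110.
Solving simultaneously gives s = -103/17, t = 943/17.

s = -103/17, t = 943/17, maximum C = 5333/17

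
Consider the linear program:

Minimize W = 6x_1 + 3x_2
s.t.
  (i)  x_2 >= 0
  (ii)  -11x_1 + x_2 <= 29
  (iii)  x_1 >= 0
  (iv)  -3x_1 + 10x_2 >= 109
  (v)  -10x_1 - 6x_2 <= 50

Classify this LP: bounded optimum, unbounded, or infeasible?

Extreme points and W = 6x_1 + 3x_2:
  (0, 29) → W = 87
  (0, 109/10) → W = 327/10
The feasible region has finitely many vertices and no improving ray; the minimum is 327/10 at (0, 109/10).

bounded optimum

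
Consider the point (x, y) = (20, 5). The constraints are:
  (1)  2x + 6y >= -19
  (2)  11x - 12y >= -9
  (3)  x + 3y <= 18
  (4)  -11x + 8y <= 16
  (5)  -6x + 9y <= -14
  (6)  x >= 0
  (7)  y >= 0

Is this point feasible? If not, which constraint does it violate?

not feasible — violates (3)

Constraint (3): x + 3y = 35, which is not ≤ 18. All other constraints are satisfied.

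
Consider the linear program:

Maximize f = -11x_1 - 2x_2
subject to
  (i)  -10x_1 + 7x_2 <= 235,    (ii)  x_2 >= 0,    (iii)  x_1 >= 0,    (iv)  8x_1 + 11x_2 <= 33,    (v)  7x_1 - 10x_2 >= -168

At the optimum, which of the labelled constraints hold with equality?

(ii) and (iii)

Vertices and f = -11x_1 - 2x_2:
  (0, 0) → f = 0
  (33/8, 0) → f = -363/8
  (0, 3) → f = -6

The maximum is at (0, 0). Substituting into each constraint, equality holds for (ii) and (iii); the remaining constraints have slack.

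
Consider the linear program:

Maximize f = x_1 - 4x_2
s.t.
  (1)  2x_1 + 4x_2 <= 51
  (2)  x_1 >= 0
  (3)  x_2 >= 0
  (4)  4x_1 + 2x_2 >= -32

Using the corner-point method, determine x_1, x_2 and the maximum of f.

Corner points and f = x_1 - 4x_2:
  (0, 51/4) → f = -51
  (51/2, 0) → f = 51/2
  (0, 0) → f = 0

The binding constraints are 2x_1 + 4x_2 = 51 and x_2 = 0.
Solving simultaneously gives x_1 = 51/2, x_2 = 0.

x_1 = 51/2, x_2 = 0, maximum f = 51/2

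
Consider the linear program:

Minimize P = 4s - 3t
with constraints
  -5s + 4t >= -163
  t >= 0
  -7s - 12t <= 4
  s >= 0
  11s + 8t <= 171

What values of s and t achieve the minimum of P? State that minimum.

Corner points and P = 4s - 3t:
  (0, 0) → P = 0
  (171/11, 0) → P = 684/11
  (0, 171/8) → P = -513/8

The optimum lies where s = 0 and 11s + 8t = 171.
Solving simultaneously gives s = 0, t = 171/8.

s = 0, t = 171/8, minimum P = -513/8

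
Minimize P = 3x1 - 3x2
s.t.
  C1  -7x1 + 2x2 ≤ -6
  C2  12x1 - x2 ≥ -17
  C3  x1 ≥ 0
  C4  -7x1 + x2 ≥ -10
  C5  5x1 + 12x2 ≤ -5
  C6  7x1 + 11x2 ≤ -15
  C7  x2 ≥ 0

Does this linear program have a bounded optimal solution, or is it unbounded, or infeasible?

infeasible

The boundaries -7x1 + 2x2 = -6 and x1 = 0 meet at (0, -3), but that point violates x2 ≥ 0. Every candidate vertex is excluded by some other constraint, so the feasible region is empty.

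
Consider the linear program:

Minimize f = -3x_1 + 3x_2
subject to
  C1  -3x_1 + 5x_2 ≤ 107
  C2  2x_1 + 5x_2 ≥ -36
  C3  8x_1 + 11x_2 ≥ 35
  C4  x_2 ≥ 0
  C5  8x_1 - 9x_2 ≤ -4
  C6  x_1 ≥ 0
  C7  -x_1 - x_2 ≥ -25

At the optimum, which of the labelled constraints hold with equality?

Extreme points and f = -3x_1 + 3x_2:
  (0, 107/5) → f = 321/5
  (9/4, 91/4) → f = 123/2
  (271/160, 39/20) → f = 123/160
  (0, 35/11) → f = 105/11
  (13, 12) → f = -3

The minimum is at (13, 12). Substituting into each constraint, equality holds for C5 and C7; the remaining constraints have slack.

C5 and C7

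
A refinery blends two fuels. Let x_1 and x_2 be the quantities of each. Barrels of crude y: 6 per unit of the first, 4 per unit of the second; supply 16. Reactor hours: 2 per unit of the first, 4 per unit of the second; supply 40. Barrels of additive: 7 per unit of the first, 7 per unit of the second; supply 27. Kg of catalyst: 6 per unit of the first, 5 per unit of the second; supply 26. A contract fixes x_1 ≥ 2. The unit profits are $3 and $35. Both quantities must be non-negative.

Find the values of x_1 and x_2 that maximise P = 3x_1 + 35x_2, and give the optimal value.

Extreme points and P = 3x_1 + 35x_2:
  (8/3, 0) → P = 8
  (2, 0) → P = 6
  (2, 1) → P = 41

x_1 = 2, x_2 = 1, maximum P = 41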